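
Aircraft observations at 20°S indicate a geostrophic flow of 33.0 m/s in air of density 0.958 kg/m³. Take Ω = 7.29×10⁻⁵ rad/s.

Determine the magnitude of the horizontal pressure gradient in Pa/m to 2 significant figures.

1.6×10⁻³ Pa/m

Coriolis parameter at 20°S:
f = 2Ω sin φ = 2 × 7.29×10⁻⁵ × sin 20° = 4.99×10⁻⁵ s⁻¹
Geostrophic balance rearranged: |∂P/∂n| = f ρ V_g
|∂P/∂n| = 4.99×10⁻⁵ × 0.958 × 33.0 = 1.58×10⁻³ Pa/m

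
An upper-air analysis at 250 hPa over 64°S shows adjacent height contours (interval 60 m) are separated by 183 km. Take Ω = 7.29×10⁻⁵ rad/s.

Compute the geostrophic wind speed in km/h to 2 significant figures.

88 km/h

Coriolis parameter at 64°S:
f = 2Ω sin φ = 2 × 7.29×10⁻⁵ × sin 64° = 1.31×10⁻⁴ s⁻¹
Height gradient: |∂Z/∂n| = 60 m / 183000 m = 3.28×10⁻⁴
On a pressure surface, geostrophic balance gives V_g = (g/f)|∂Z/∂n|:
V_g = 9.81 × 3.28×10⁻⁴ / 1.31×10⁻⁴ = 24.5 m/s
Converting: 24.5 m/s × 3.6 = 88 km/h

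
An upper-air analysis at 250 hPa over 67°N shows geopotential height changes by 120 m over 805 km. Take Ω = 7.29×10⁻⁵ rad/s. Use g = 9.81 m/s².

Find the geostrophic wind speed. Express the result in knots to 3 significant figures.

21.2 knots

Coriolis parameter at 67°N:
f = 2Ω sin φ = 2 × 7.29×10⁻⁵ × sin 67° = 1.34×10⁻⁴ s⁻¹
Height gradient: |∂Z/∂n| = 120 m / 805000 m = 1.49×10⁻⁴
On a pressure surface, geostrophic balance gives V_g = (g/f)|∂Z/∂n|:
V_g = 9.81 × 1.49×10⁻⁴ / 1.34×10⁻⁴ = 10.9 m/s
Converting: 10.9 m/s × 1.944 = 21.2 knots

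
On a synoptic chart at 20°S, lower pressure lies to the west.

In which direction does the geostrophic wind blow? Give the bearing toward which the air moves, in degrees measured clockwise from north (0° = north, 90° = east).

180°

The pressure-gradient force points toward the west (bearing 270°).
Geostrophic balance: in the Southern Hemisphere the Coriolis force deflects motion to the left, so the geostrophic wind blows 90° to the left of the pressure-gradient force (low pressure on the right).
Rotating 270° by 90° counterclockwise gives 180° — the wind blows toward the south.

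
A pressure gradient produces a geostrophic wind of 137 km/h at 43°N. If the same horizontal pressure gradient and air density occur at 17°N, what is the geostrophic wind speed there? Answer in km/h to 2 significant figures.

320 km/h

With the same pressure gradient and density, V_g ∝ 1/f ∝ 1/sin φ.
V₂ = V₁ · sin φ₁ / sin φ₂ = 137 × sin 43° / sin 17°
V₂ = 137 × 0.6820/0.2924 = 320 km/h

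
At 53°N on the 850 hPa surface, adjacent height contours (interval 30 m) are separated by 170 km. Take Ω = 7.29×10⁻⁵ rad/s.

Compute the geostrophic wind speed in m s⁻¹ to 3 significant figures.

14.9 m s⁻¹

Coriolis parameter at 53°N:
f = 2Ω sin φ = 2 × 7.29×10⁻⁵ × sin 53° = 1.16×10⁻⁴ s⁻¹
Height gradient: |∂Z/∂n| = 30 m / 170000 m = 1.76×10⁻⁴
On a pressure surface, geostrophic balance gives V_g = (g/f)|∂Z/∂n|:
V_g = 9.81 × 1.76×10⁻⁴ / 1.16×10⁻⁴ = 14.9 m/s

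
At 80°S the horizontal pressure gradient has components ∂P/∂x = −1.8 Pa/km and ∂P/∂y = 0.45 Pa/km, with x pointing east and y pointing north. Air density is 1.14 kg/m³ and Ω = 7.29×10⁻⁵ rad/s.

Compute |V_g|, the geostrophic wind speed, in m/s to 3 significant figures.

11.3 m/s

Coriolis parameter at 80°S:
f = 2Ω sin φ = 2 × 7.29×10⁻⁵ × sin 80° = 1.44×10⁻⁴ s⁻¹
In the Southern Hemisphere f is negative: f = −1.44×10⁻⁴ s⁻¹.
Component geostrophic relations (x east, y north):
u_g = −(1/(fρ)) ∂P/∂y,  v_g = (1/(fρ)) ∂P/∂x
u_g = −(0.45×10⁻³)/(−1.44×10⁻⁴ × 1.14) = 2.75 m/s;  v_g = (−1.8×10⁻³)/(−1.44×10⁻⁴ × 1.14) = 11.0 m/s
|V_g| = √(u_g² + v_g²) = 11.3 m/s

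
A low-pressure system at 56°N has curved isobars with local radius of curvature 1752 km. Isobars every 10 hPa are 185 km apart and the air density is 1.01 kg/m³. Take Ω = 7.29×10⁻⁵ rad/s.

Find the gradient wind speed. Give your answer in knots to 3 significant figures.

73.1 knots

Coriolis parameter at 56°N:
f = 2Ω sin φ = 2 × 7.29×10⁻⁵ × sin 56° = 1.21×10⁻⁴ s⁻¹
Pressure gradient: |∂P/∂n| = 1000 Pa / 185000 m = 5.41×10⁻³ Pa/m
Geostrophic speed: V_g = |∂P/∂n|/(fρ) = 5.41×10⁻³/(1.21×10⁻⁴ × 1.01) = 44.3 m/s
Around a low, centrifugal force acts outward with Coriolis, so pressure-gradient force balances both:
(1/ρ)|∂P/∂n| = fV + V²/R  →  V² + fR·V − fR·V_g = 0
With fR = 1.21×10⁻⁴ × 1752×10³ m = 212 m/s:
V = [−fR + √((fR)² + 4 fR V_g)]/2 = [−212 + √(212² + 4×212×44.3)]/2 = 37.6 m/s
Subgeostrophic (V < V_g = 44.3 m/s), as expected around a low.
Converting: 37.6 m/s × 1.944 = 73.1 knots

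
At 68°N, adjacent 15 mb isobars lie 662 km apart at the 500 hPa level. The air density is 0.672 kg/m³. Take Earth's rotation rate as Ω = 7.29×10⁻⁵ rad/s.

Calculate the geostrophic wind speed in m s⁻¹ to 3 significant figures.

Coriolis parameter at 68°N:
f = 2Ω sin φ = 2 × 7.29×10⁻⁵ × sin 68° = 1.35×10⁻⁴ s⁻¹
Pressure gradient: |∂P/∂n| = 1500 Pa / 662000 m = 2.27×10⁻³ Pa/m
Geostrophic balance (pressure-gradient force = Coriolis force):
V_g = (1/(fρ)) |∂P/∂n| = 2.27×10⁻³ / (1.35×10⁻⁴ × 0.672) = 24.9 m/s

24.9 m s⁻¹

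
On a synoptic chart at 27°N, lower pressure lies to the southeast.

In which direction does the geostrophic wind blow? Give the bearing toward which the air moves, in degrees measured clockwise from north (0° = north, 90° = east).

225°

The pressure-gradient force points toward the southeast (bearing 135°).
Geostrophic balance: in the Northern Hemisphere the Coriolis force deflects motion to the right, so the geostrophic wind blows 90° to the right of the pressure-gradient force (low pressure on the left).
Rotating 135° by 90° clockwise gives 225° — the wind blows toward the southwest.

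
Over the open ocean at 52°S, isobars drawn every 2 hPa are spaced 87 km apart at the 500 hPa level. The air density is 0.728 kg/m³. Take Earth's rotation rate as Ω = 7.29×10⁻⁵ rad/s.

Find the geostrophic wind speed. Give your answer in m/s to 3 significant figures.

27.5 m/s

Coriolis parameter at 52°S:
f = 2Ω sin φ = 2 × 7.29×10⁻⁵ × sin 52° = 1.15×10⁻⁴ s⁻¹
Pressure gradient: |∂P/∂n| = 200 Pa / 87000 m = 2.30×10⁻³ Pa/m
Geostrophic balance (pressure-gradient force = Coriolis force):
V_g = (1/(fρ)) |∂P/∂n| = 2.30×10⁻³ / (1.15×10⁻⁴ × 0.728) = 27.5 m/s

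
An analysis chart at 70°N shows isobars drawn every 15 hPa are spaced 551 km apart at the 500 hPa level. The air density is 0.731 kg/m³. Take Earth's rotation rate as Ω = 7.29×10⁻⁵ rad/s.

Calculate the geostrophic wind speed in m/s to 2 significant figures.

Coriolis parameter at 70°N:
f = 2Ω sin φ = 2 × 7.29×10⁻⁵ × sin 70° = 1.37×10⁻⁴ s⁻¹
Pressure gradient: |∂P/∂n| = 1500 Pa / 551000 m = 2.72×10⁻³ Pa/m
Geostrophic balance (pressure-gradient force = Coriolis force):
V_g = (1/(fρ)) |∂P/∂n| = 2.72×10⁻³ / (1.37×10⁻⁴ × 0.731) = 27.2 m/s

27 m/s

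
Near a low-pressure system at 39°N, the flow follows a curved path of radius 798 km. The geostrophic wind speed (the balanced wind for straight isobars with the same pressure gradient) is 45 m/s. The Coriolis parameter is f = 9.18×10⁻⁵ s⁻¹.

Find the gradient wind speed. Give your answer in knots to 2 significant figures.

61 knots

Around a low, centrifugal force acts outward with Coriolis, so pressure-gradient force balances both:
(1/ρ)|∂P/∂n| = fV + V²/R  →  V² + fR·V − fR·V_g = 0
With fR = 9.18×10⁻⁵ × 798×10³ m = 73.3 m/s:
V = [−fR + √((fR)² + 4 fR V_g)]/2 = [−73.3 + √(73.3² + 4×73.3×45)]/2 = 31.5 m/s
Subgeostrophic (V < V_g = 45 m/s), as expected around a low.
Converting: 31.5 m/s × 1.944 = 61 knots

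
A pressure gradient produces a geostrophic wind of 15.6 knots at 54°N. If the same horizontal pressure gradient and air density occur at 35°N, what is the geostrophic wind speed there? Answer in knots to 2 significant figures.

With the same pressure gradient and density, V_g ∝ 1/f ∝ 1/sin φ.
V₂ = V₁ · sin φ₁ / sin φ₂ = 15.6 × sin 54° / sin 35°
V₂ = 15.6 × 0.8090/0.5736 = 22 knots

22 knots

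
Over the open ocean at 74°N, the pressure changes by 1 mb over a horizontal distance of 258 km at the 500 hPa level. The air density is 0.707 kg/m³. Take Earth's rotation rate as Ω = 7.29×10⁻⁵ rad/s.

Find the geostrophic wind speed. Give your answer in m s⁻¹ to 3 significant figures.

3.91 m s⁻¹

Coriolis parameter at 74°N:
f = 2Ω sin φ = 2 × 7.29×10⁻⁵ × sin 74° = 1.40×10⁻⁴ s⁻¹
Pressure gradient: |∂P/∂n| = 100 Pa / 258000 m = 3.88×10⁻⁴ Pa/m
Geostrophic balance (pressure-gradient force = Coriolis force):
V_g = (1/(fρ)) |∂P/∂n| = 3.88×10⁻⁴ / (1.40×10⁻⁴ × 0.707) = 3.91 m/s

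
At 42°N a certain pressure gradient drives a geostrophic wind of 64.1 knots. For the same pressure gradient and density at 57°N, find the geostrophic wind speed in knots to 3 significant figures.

With the same pressure gradient and density, V_g ∝ 1/f ∝ 1/sin φ.
V₂ = V₁ · sin φ₁ / sin φ₂ = 64.1 × sin 42° / sin 57°
V₂ = 64.1 × 0.6691/0.8387 = 51.1 knots

51.1 knots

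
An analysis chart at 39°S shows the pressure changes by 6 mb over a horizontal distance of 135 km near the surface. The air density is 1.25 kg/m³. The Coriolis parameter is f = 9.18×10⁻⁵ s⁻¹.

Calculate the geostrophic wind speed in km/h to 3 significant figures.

Pressure gradient: |∂P/∂n| = 600 Pa / 135000 m = 4.44×10⁻³ Pa/m
Geostrophic balance (pressure-gradient force = Coriolis force):
V_g = (1/(fρ)) |∂P/∂n| = 4.44×10⁻³ / (9.18×10⁻⁵ × 1.25) = 38.7 m/s
Converting: 38.7 m/s × 3.6 = 139 km/h

139 km/h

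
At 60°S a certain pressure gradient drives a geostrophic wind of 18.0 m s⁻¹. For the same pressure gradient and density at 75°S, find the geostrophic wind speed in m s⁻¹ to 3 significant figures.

With the same pressure gradient and density, V_g ∝ 1/f ∝ 1/sin φ.
V₂ = V₁ · sin φ₁ / sin φ₂ = 18.0 × sin 60° / sin 75°
V₂ = 18.0 × 0.8660/0.9659 = 16.1 m s⁻¹

16.1 m s⁻¹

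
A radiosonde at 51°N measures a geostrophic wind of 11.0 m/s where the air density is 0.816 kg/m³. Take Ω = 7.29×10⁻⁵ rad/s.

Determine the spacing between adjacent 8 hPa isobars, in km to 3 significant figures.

Coriolis parameter at 51°N:
f = 2Ω sin φ = 2 × 7.29×10⁻⁵ × sin 51° = 1.13×10⁻⁴ s⁻¹
Geostrophic balance rearranged: |∂P/∂n| = f ρ V_g
|∂P/∂n| = 1.13×10⁻⁴ × 0.816 × 11.0 = 1.02×10⁻³ Pa/m
Isobar spacing: Δn = ΔP/|∂P/∂n| = 800 Pa / 1.02×10⁻³ Pa/m = 786587 m ≈ 787 km

787 km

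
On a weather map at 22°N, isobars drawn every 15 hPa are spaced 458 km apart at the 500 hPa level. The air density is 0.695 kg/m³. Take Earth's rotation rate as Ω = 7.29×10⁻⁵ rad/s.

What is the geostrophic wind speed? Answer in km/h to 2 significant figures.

310 km/h

Coriolis parameter at 22°N:
f = 2Ω sin φ = 2 × 7.29×10⁻⁵ × sin 22° = 5.46×10⁻⁵ s⁻¹
Pressure gradient: |∂P/∂n| = 1500 Pa / 458000 m = 3.28×10⁻³ Pa/m
Geostrophic balance (pressure-gradient force = Coriolis force):
V_g = (1/(fρ)) |∂P/∂n| = 3.28×10⁻³ / (5.46×10⁻⁵ × 0.695) = 86.3 m/s
Converting: 86.3 m/s × 3.6 = 310 km/h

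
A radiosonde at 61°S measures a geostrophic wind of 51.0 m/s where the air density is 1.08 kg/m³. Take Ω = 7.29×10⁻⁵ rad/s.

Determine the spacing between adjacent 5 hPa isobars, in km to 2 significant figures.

Coriolis parameter at 61°S:
f = 2Ω sin φ = 2 × 7.29×10⁻⁵ × sin 61° = 1.28×10⁻⁴ s⁻¹
Geostrophic balance rearranged: |∂P/∂n| = f ρ V_g
|∂P/∂n| = 1.28×10⁻⁴ × 1.08 × 51.0 = 7.02×10⁻³ Pa/m
Isobar spacing: Δn = ΔP/|∂P/∂n| = 500 Pa / 7.02×10⁻³ Pa/m = 71187 m ≈ 71 km

71 km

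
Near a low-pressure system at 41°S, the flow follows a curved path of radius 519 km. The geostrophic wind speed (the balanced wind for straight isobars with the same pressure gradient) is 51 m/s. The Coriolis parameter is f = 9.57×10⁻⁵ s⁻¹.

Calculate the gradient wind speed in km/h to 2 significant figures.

Around a low, centrifugal force acts outward with Coriolis, so pressure-gradient force balances both:
(1/ρ)|∂P/∂n| = fV + V²/R  →  V² + fR·V − fR·V_g = 0
With fR = 9.57×10⁻⁵ × 519×10³ m = 49.7 m/s:
V = [−fR + √((fR)² + 4 fR V_g)]/2 = [−49.7 + √(49.7² + 4×49.7×51)]/2 = 31.3 m/s
Subgeostrophic (V < V_g = 51 m/s), as expected around a low.
Converting: 31.3 m/s × 3.6 = 110 km/h

110 km/h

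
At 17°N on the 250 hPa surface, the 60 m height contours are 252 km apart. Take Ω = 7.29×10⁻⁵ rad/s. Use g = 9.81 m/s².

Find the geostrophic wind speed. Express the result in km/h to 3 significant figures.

Coriolis parameter at 17°N:
f = 2Ω sin φ = 2 × 7.29×10⁻⁵ × sin 17° = 4.26×10⁻⁵ s⁻¹
Height gradient: |∂Z/∂n| = 60 m / 252000 m = 2.38×10⁻⁴
On a pressure surface, geostrophic balance gives V_g = (g/f)|∂Z/∂n|:
V_g = 9.81 × 2.38×10⁻⁴ / 4.26×10⁻⁵ = 54.8 m/s
Converting: 54.8 m/s × 3.6 = 197 km/h

197 km/h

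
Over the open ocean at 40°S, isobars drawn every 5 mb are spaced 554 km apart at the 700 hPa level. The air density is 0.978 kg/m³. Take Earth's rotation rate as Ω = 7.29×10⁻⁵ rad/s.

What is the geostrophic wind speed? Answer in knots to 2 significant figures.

Coriolis parameter at 40°S:
f = 2Ω sin φ = 2 × 7.29×10⁻⁵ × sin 40° = 9.37×10⁻⁵ s⁻¹
Pressure gradient: |∂P/∂n| = 500 Pa / 554000 m = 9.03×10⁻⁴ Pa/m
Geostrophic balance (pressure-gradient force = Coriolis force):
V_g = (1/(fρ)) |∂P/∂n| = 9.03×10⁻⁴ / (9.37×10⁻⁵ × 0.978) = 9.85 m/s
Converting: 9.85 m/s × 1.944 = 19 knots

19 knots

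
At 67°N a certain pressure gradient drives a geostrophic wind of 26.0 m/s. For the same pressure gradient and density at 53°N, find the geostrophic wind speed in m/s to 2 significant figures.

30 m/s

With the same pressure gradient and density, V_g ∝ 1/f ∝ 1/sin φ.
V₂ = V₁ · sin φ₁ / sin φ₂ = 26.0 × sin 67° / sin 53°
V₂ = 26.0 × 0.9205/0.7986 = 30 m/s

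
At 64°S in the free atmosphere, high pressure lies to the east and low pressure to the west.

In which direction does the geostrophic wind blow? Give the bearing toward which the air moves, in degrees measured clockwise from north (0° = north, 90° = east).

The pressure-gradient force points toward the west (bearing 270°).
Geostrophic balance: in the Southern Hemisphere the Coriolis force deflects motion to the left, so the geostrophic wind blows 90° to the left of the pressure-gradient force (low pressure on the right).
Rotating 270° by 90° counterclockwise gives 180° — the wind blows toward the south.

180°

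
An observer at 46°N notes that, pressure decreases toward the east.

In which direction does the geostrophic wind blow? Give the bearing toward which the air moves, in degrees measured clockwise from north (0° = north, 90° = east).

The pressure-gradient force points toward the east (bearing 090°).
Geostrophic balance: in the Northern Hemisphere the Coriolis force deflects motion to the right, so the geostrophic wind blows 90° to the right of the pressure-gradient force (low pressure on the left).
Rotating 090° by 90° clockwise gives 180° — the wind blows toward the south.

180°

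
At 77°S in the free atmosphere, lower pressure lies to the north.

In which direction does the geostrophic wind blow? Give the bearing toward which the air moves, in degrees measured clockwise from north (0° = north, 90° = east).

270°

The pressure-gradient force points toward the north (bearing 000°).
Geostrophic balance: in the Southern Hemisphere the Coriolis force deflects motion to the left, so the geostrophic wind blows 90° to the left of the pressure-gradient force (low pressure on the right).
Rotating 000° by 90° counterclockwise gives 270° — the wind blows toward the west.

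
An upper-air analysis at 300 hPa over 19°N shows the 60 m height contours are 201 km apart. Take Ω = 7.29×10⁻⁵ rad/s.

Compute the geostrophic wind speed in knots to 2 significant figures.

Coriolis parameter at 19°N:
f = 2Ω sin φ = 2 × 7.29×10⁻⁵ × sin 19° = 4.75×10⁻⁵ s⁻¹
Height gradient: |∂Z/∂n| = 60 m / 201000 m = 2.99×10⁻⁴
On a pressure surface, geostrophic balance gives V_g = (g/f)|∂Z/∂n|:
V_g = 9.81 × 2.99×10⁻⁴ / 4.75×10⁻⁵ = 61.7 m/s
Converting: 61.7 m/s × 1.944 = 120 knots

120 knots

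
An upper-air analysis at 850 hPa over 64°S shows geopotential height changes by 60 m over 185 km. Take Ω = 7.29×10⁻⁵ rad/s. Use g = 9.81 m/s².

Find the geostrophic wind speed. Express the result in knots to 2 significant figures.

47 knots

Coriolis parameter at 64°S:
f = 2Ω sin φ = 2 × 7.29×10⁻⁵ × sin 64° = 1.31×10⁻⁴ s⁻¹
Height gradient: |∂Z/∂n| = 60 m / 185000 m = 3.24×10⁻⁴
On a pressure surface, geostrophic balance gives V_g = (g/f)|∂Z/∂n|:
V_g = 9.81 × 3.24×10⁻⁴ / 1.31×10⁻⁴ = 24.3 m/s
Converting: 24.3 m/s × 1.944 = 47 knots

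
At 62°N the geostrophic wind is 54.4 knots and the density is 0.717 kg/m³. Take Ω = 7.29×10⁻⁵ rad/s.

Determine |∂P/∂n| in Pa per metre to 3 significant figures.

Coriolis parameter at 62°N:
f = 2Ω sin φ = 2 × 7.29×10⁻⁵ × sin 62° = 1.29×10⁻⁴ s⁻¹
Wind speed in SI: 54.4 knots = 28.0 m/s
Geostrophic balance rearranged: |∂P/∂n| = f ρ V_g
|∂P/∂n| = 1.29×10⁻⁴ × 0.717 × 28.0 = 2.58×10⁻³ Pa/m

2.58×10⁻³ Pa/m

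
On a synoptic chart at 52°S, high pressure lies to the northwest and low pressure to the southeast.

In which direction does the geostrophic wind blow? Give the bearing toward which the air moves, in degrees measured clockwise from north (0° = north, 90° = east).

The pressure-gradient force points toward the southeast (bearing 135°).
Geostrophic balance: in the Southern Hemisphere the Coriolis force deflects motion to the left, so the geostrophic wind blows 90° to the left of the pressure-gradient force (low pressure on the right).
Rotating 135° by 90° counterclockwise gives 045° — the wind blows toward the northeast.

045°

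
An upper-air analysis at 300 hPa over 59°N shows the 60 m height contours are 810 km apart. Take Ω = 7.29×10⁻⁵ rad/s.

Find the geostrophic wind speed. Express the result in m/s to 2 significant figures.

5.8 m/s

Coriolis parameter at 59°N:
f = 2Ω sin φ = 2 × 7.29×10⁻⁵ × sin 59° = 1.25×10⁻⁴ s⁻¹
Height gradient: |∂Z/∂n| = 60 m / 810000 m = 7.41×10⁻⁵
On a pressure surface, geostrophic balance gives V_g = (g/f)|∂Z/∂n|:
V_g = 9.81 × 7.41×10⁻⁵ / 1.25×10⁻⁴ = 5.81 m/s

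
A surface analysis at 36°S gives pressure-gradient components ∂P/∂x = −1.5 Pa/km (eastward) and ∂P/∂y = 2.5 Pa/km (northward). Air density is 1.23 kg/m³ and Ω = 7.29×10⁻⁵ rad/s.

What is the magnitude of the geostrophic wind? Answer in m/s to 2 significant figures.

Coriolis parameter at 36°S:
f = 2Ω sin φ = 2 × 7.29×10⁻⁵ × sin 36° = 8.57×10⁻⁵ s⁻¹
In the Southern Hemisphere f is negative: f = −8.57×10⁻⁵ s⁻¹.
Component geostrophic relations (x east, y north):
u_g = −(1/(fρ)) ∂P/∂y,  v_g = (1/(fρ)) ∂P/∂x
u_g = −(2.5×10⁻³)/(−8.57×10⁻⁵ × 1.23) = 23.7 m/s;  v_g = (−1.5×10⁻³)/(−8.57×10⁻⁵ × 1.23) = 14.2 m/s
|V_g| = √(u_g² + v_g²) = 27.7 m/s

28 m/s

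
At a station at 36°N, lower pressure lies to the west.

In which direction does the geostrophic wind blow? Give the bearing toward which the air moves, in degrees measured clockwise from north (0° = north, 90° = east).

The pressure-gradient force points toward the west (bearing 270°).
Geostrophic balance: in the Northern Hemisphere the Coriolis force deflects motion to the right, so the geostrophic wind blows 90° to the right of the pressure-gradient force (low pressure on the left).
Rotating 270° by 90° clockwise gives 000° — the wind blows toward the north.

000°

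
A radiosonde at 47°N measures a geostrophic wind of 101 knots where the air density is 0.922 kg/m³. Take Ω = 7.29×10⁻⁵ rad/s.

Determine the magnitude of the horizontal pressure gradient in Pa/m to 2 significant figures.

5.1×10⁻³ Pa/m

Coriolis parameter at 47°N:
f = 2Ω sin φ = 2 × 7.29×10⁻⁵ × sin 47° = 1.07×10⁻⁴ s⁻¹
Wind speed in SI: 101 knots = 52.0 m/s
Geostrophic balance rearranged: |∂P/∂n| = f ρ V_g
|∂P/∂n| = 1.07×10⁻⁴ × 0.922 × 52.0 = 5.11×10⁻³ Pa/m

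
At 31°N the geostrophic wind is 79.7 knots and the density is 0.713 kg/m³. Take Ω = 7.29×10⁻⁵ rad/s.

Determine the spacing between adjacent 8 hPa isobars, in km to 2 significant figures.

360 km

Coriolis parameter at 31°N:
f = 2Ω sin φ = 2 × 7.29×10⁻⁵ × sin 31° = 7.51×10⁻⁵ s⁻¹
Wind speed in SI: 79.7 knots = 41.0 m/s
Geostrophic balance rearranged: |∂P/∂n| = f ρ V_g
|∂P/∂n| = 7.51×10⁻⁵ × 0.713 × 41.0 = 2.20×10⁻³ Pa/m
Isobar spacing: Δn = ΔP/|∂P/∂n| = 800 Pa / 2.20×10⁻³ Pa/m = 364424 m ≈ 360 km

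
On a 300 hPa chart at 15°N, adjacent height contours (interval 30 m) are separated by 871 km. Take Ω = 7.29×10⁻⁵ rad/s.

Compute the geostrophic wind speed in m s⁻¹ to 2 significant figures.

Coriolis parameter at 15°N:
f = 2Ω sin φ = 2 × 7.29×10⁻⁵ × sin 15° = 3.77×10⁻⁵ s⁻¹
Height gradient: |∂Z/∂n| = 30 m / 871000 m = 3.44×10⁻⁵
On a pressure surface, geostrophic balance gives V_g = (g/f)|∂Z/∂n|:
V_g = 9.81 × 3.44×10⁻⁵ / 3.77×10⁻⁵ = 8.95 m/s

9.0 m s⁻¹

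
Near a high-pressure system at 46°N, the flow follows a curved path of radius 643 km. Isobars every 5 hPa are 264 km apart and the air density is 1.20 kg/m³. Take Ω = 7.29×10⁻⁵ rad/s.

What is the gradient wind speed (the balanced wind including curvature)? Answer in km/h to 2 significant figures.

82 km/h

Coriolis parameter at 46°N:
f = 2Ω sin φ = 2 × 7.29×10⁻⁵ × sin 46° = 1.05×10⁻⁴ s⁻¹
Pressure gradient: |∂P/∂n| = 500 Pa / 264000 m = 1.89×10⁻³ Pa/m
Geostrophic speed: V_g = |∂P/∂n|/(fρ) = 1.89×10⁻³/(1.05×10⁻⁴ × 1.20) = 15.0 m/s
Around a high, pressure-gradient force acts outward with centrifugal, so Coriolis balances both:
fV = (1/ρ)|∂P/∂n| + V²/R  →  V² − fR·V + fR·V_g = 0
With fR = 1.05×10⁻⁴ × 643×10³ m = 67.4 m/s:
V = [fR − √((fR)² − 4 fR V_g)]/2 = [67.4 − √(67.4² − 4×67.4×15)]/2 = 22.7 m/s
Supergeostrophic (V > V_g = 15 m/s), as expected around a high.
Converting: 22.7 m/s × 3.6 = 82 km/h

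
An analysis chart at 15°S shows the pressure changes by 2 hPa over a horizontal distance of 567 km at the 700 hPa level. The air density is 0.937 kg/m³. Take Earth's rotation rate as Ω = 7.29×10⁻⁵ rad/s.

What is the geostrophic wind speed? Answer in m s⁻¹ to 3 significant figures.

9.98 m s⁻¹

Coriolis parameter at 15°S:
f = 2Ω sin φ = 2 × 7.29×10⁻⁵ × sin 15° = 3.77×10⁻⁵ s⁻¹
Pressure gradient: |∂P/∂n| = 200 Pa / 567000 m = 3.53×10⁻⁴ Pa/m
Geostrophic balance (pressure-gradient force = Coriolis force):
V_g = (1/(fρ)) |∂P/∂n| = 3.53×10⁻⁴ / (3.77×10⁻⁵ × 0.937) = 9.98 m/s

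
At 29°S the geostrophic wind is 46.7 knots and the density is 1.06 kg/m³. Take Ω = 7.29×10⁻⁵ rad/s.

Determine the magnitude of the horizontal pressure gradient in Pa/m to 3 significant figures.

1.80×10⁻³ Pa/m

Coriolis parameter at 29°S:
f = 2Ω sin φ = 2 × 7.29×10⁻⁵ × sin 29° = 7.07×10⁻⁵ s⁻¹
Wind speed in SI: 46.7 knots = 24.0 m/s
Geostrophic balance rearranged: |∂P/∂n| = f ρ V_g
|∂P/∂n| = 7.07×10⁻⁵ × 1.06 × 24.0 = 1.80×10⁻³ Pa/m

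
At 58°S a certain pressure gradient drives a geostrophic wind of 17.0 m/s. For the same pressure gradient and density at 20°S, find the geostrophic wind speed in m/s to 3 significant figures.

With the same pressure gradient and density, V_g ∝ 1/f ∝ 1/sin φ.
V₂ = V₁ · sin φ₁ / sin φ₂ = 17.0 × sin 58° / sin 20°
V₂ = 17.0 × 0.8480/0.3420 = 42.2 m/s

42.2 m/s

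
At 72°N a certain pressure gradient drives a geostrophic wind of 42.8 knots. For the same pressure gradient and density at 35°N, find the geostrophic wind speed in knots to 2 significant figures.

With the same pressure gradient and density, V_g ∝ 1/f ∝ 1/sin φ.
V₂ = V₁ · sin φ₁ / sin φ₂ = 42.8 × sin 72° / sin 35°
V₂ = 42.8 × 0.9511/0.5736 = 71 knots

71 knots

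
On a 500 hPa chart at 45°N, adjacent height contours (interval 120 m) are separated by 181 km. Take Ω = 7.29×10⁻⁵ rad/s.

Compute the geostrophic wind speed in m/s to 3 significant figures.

Coriolis parameter at 45°N:
f = 2Ω sin φ = 2 × 7.29×10⁻⁵ × sin 45° = 1.03×10⁻⁴ s⁻¹
Height gradient: |∂Z/∂n| = 120 m / 181000 m = 6.63×10⁻⁴
On a pressure surface, geostrophic balance gives V_g = (g/f)|∂Z/∂n|:
V_g = 9.81 × 6.63×10⁻⁴ / 1.03×10⁻⁴ = 63.1 m/s

63.1 m/s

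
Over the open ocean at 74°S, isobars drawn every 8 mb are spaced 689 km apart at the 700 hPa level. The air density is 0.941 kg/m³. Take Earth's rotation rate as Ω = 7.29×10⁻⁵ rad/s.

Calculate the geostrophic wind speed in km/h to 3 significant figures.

Coriolis parameter at 74°S:
f = 2Ω sin φ = 2 × 7.29×10⁻⁵ × sin 74° = 1.40×10⁻⁴ s⁻¹
Pressure gradient: |∂P/∂n| = 800 Pa / 689000 m = 1.16×10⁻³ Pa/m
Geostrophic balance (pressure-gradient force = Coriolis force):
V_g = (1/(fρ)) |∂P/∂n| = 1.16×10⁻³ / (1.40×10⁻⁴ × 0.941) = 8.80 m/s
Converting: 8.80 m/s × 3.6 = 31.7 km/h

31.7 km/h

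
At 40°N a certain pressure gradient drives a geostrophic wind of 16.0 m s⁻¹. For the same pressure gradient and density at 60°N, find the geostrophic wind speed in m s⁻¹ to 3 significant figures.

With the same pressure gradient and density, V_g ∝ 1/f ∝ 1/sin φ.
V₂ = V₁ · sin φ₁ / sin φ₂ = 16.0 × sin 40° / sin 60°
V₂ = 16.0 × 0.6428/0.8660 = 11.9 m s⁻¹

11.9 m s⁻¹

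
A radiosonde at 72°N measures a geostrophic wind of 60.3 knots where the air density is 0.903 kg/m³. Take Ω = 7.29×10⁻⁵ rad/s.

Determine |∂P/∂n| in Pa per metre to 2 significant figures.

Coriolis parameter at 72°N:
f = 2Ω sin φ = 2 × 7.29×10⁻⁵ × sin 72° = 1.39×10⁻⁴ s⁻¹
Wind speed in SI: 60.3 knots = 31.0 m/s
Geostrophic balance rearranged: |∂P/∂n| = f ρ V_g
|∂P/∂n| = 1.39×10⁻⁴ × 0.903 × 31.0 = 3.88×10⁻³ Pa/m

3.9×10⁻³ Pa/m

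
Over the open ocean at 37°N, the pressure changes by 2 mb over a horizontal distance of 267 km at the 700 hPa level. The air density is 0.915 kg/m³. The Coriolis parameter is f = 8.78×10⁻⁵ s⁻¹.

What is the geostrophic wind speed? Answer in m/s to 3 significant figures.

9.32 m/s

Pressure gradient: |∂P/∂n| = 200 Pa / 267000 m = 7.49×10⁻⁴ Pa/m
Geostrophic balance (pressure-gradient force = Coriolis force):
V_g = (1/(fρ)) |∂P/∂n| = 7.49×10⁻⁴ / (8.78×10⁻⁵ × 0.915) = 9.32 m/s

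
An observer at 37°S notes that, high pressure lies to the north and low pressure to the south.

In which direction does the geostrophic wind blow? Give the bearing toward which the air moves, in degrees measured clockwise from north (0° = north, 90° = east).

090°

The pressure-gradient force points toward the south (bearing 180°).
Geostrophic balance: in the Southern Hemisphere the Coriolis force deflects motion to the left, so the geostrophic wind blows 90° to the left of the pressure-gradient force (low pressure on the right).
Rotating 180° by 90° counterclockwise gives 090° — the wind blows toward the east.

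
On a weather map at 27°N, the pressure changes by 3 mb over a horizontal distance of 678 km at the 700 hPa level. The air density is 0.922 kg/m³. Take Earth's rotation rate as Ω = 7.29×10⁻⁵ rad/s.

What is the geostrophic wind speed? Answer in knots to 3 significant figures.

14.1 knots

Coriolis parameter at 27°N:
f = 2Ω sin φ = 2 × 7.29×10⁻⁵ × sin 27° = 6.62×10⁻⁵ s⁻¹
Pressure gradient: |∂P/∂n| = 300 Pa / 678000 m = 4.42×10⁻⁴ Pa/m
Geostrophic balance (pressure-gradient force = Coriolis force):
V_g = (1/(fρ)) |∂P/∂n| = 4.42×10⁻⁴ / (6.62×10⁻⁵ × 0.922) = 7.25 m/s
Converting: 7.25 m/s × 1.944 = 14.1 knots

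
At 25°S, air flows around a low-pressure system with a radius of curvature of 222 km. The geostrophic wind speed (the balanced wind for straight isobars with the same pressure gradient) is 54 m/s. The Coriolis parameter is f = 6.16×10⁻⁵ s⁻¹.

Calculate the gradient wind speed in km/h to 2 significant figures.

76 km/h

Around a low, centrifugal force acts outward with Coriolis, so pressure-gradient force balances both:
(1/ρ)|∂P/∂n| = fV + V²/R  →  V² + fR·V − fR·V_g = 0
With fR = 6.16×10⁻⁵ × 222×10³ m = 13.7 m/s:
V = [−fR + √((fR)² + 4 fR V_g)]/2 = [−13.7 + √(13.7² + 4×13.7×54)]/2 = 21.2 m/s
Subgeostrophic (V < V_g = 54 m/s), as expected around a low.
Converting: 21.2 m/s × 3.6 = 76 km/h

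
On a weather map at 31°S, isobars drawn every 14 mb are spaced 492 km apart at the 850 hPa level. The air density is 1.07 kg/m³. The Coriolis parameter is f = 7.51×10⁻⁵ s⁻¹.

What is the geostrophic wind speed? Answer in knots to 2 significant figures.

Pressure gradient: |∂P/∂n| = 1400 Pa / 492000 m = 2.85×10⁻³ Pa/m
Geostrophic balance (pressure-gradient force = Coriolis force):
V_g = (1/(fρ)) |∂P/∂n| = 2.85×10⁻³ / (7.51×10⁻⁵ × 1.07) = 35.4 m/s
Converting: 35.4 m/s × 1.944 = 69 knots

69 knots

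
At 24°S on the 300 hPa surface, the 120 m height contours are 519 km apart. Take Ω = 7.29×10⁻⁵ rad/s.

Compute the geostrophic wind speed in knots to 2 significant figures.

74 knots

Coriolis parameter at 24°S:
f = 2Ω sin φ = 2 × 7.29×10⁻⁵ × sin 24° = 5.93×10⁻⁵ s⁻¹
Height gradient: |∂Z/∂n| = 120 m / 519000 m = 2.31×10⁻⁴
On a pressure surface, geostrophic balance gives V_g = (g/f)|∂Z/∂n|:
V_g = 9.81 × 2.31×10⁻⁴ / 5.93×10⁻⁵ = 38.2 m/s
Converting: 38.2 m/s × 1.944 = 74 knots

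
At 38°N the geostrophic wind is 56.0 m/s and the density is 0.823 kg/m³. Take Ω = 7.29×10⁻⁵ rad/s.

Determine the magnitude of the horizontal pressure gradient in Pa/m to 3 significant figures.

4.14×10⁻³ Pa/m

Coriolis parameter at 38°N:
f = 2Ω sin φ = 2 × 7.29×10⁻⁵ × sin 38° = 8.98×10⁻⁵ s⁻¹
Geostrophic balance rearranged: |∂P/∂n| = f ρ V_g
|∂P/∂n| = 8.98×10⁻⁵ × 0.823 × 56.0 = 4.14×10⁻³ Pa/m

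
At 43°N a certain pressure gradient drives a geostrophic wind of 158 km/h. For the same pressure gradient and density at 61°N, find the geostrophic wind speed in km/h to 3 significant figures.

With the same pressure gradient and density, V_g ∝ 1/f ∝ 1/sin φ.
V₂ = V₁ · sin φ₁ / sin φ₂ = 158 × sin 43° / sin 61°
V₂ = 158 × 0.6820/0.8746 = 123 km/h

123 km/h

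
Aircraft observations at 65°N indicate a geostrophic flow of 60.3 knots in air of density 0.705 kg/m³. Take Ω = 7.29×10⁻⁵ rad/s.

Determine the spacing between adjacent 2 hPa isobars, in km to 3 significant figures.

Coriolis parameter at 65°N:
f = 2Ω sin φ = 2 × 7.29×10⁻⁵ × sin 65° = 1.32×10⁻⁴ s⁻¹
Wind speed in SI: 60.3 knots = 31.0 m/s
Geostrophic balance rearranged: |∂P/∂n| = f ρ V_g
|∂P/∂n| = 1.32×10⁻⁴ × 0.705 × 31.0 = 2.89×10⁻³ Pa/m
Isobar spacing: Δn = ΔP/|∂P/∂n| = 200 Pa / 2.89×10⁻³ Pa/m = 69207 m ≈ 69.2 km

69.2 km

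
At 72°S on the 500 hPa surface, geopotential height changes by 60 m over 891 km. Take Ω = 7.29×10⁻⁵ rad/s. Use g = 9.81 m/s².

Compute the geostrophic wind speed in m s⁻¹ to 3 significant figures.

Coriolis parameter at 72°S:
f = 2Ω sin φ = 2 × 7.29×10⁻⁵ × sin 72° = 1.39×10⁻⁴ s⁻¹
Height gradient: |∂Z/∂n| = 60 m / 891000 m = 6.73×10⁻⁵
On a pressure surface, geostrophic balance gives V_g = (g/f)|∂Z/∂n|:
V_g = 9.81 × 6.73×10⁻⁵ / 1.39×10⁻⁴ = 4.76 m/s

4.76 m s⁻¹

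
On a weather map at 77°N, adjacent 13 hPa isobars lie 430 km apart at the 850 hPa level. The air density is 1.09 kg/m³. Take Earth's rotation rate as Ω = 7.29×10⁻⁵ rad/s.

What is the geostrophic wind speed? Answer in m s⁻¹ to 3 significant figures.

19.5 m s⁻¹

Coriolis parameter at 77°N:
f = 2Ω sin φ = 2 × 7.29×10⁻⁵ × sin 77° = 1.42×10⁻⁴ s⁻¹
Pressure gradient: |∂P/∂n| = 1300 Pa / 430000 m = 3.02×10⁻³ Pa/m
Geostrophic balance (pressure-gradient force = Coriolis force):
V_g = (1/(fρ)) |∂P/∂n| = 3.02×10⁻³ / (1.42×10⁻⁴ × 1.09) = 19.5 m/s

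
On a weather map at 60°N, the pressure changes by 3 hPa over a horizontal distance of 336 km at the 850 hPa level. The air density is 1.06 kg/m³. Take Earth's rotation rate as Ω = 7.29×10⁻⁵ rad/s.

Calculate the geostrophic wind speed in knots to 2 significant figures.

Coriolis parameter at 60°N:
f = 2Ω sin φ = 2 × 7.29×10⁻⁵ × sin 60° = 1.26×10⁻⁴ s⁻¹
Pressure gradient: |∂P/∂n| = 300 Pa / 336000 m = 8.93×10⁻⁴ Pa/m
Geostrophic balance (pressure-gradient force = Coriolis force):
V_g = (1/(fρ)) |∂P/∂n| = 8.93×10⁻⁴ / (1.26×10⁻⁴ × 1.06) = 6.67 m/s
Converting: 6.67 m/s × 1.944 = 13 knots

13 knots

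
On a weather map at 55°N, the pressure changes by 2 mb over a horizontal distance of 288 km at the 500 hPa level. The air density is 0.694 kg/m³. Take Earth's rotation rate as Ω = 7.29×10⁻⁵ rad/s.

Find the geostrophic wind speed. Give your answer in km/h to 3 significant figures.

Coriolis parameter at 55°N:
f = 2Ω sin φ = 2 × 7.29×10⁻⁵ × sin 55° = 1.19×10⁻⁴ s⁻¹
Pressure gradient: |∂P/∂n| = 200 Pa / 288000 m = 6.94×10⁻⁴ Pa/m
Geostrophic balance (pressure-gradient force = Coriolis force):
V_g = (1/(fρ)) |∂P/∂n| = 6.94×10⁻⁴ / (1.19×10⁻⁴ × 0.694) = 8.38 m/s
Converting: 8.38 m/s × 3.6 = 30.2 km/h

30.2 km/h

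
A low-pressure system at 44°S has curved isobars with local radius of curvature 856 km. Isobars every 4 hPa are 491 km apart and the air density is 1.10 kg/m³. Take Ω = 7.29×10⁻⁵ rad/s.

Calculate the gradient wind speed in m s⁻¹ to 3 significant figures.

6.78 m s⁻¹

Coriolis parameter at 44°S:
f = 2Ω sin φ = 2 × 7.29×10⁻⁵ × sin 44° = 1.01×10⁻⁴ s⁻¹
Pressure gradient: |∂P/∂n| = 400 Pa / 491000 m = 8.15×10⁻⁴ Pa/m
Geostrophic speed: V_g = |∂P/∂n|/(fρ) = 8.15×10⁻⁴/(1.01×10⁻⁴ × 1.10) = 7.31 m/s
Around a low, centrifugal force acts outward with Coriolis, so pressure-gradient force balances both:
(1/ρ)|∂P/∂n| = fV + V²/R  →  V² + fR·V − fR·V_g = 0
With fR = 1.01×10⁻⁴ × 856×10³ m = 86.7 m/s:
V = [−fR + √((fR)² + 4 fR V_g)]/2 = [−86.7 + √(86.7² + 4×86.7×7.31)]/2 = 6.78 m/s
Subgeostrophic (V < V_g = 7.31 m/s), as expected around a low.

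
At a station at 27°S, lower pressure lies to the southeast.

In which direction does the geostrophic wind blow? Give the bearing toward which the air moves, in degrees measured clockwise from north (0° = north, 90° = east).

045°

The pressure-gradient force points toward the southeast (bearing 135°).
Geostrophic balance: in the Southern Hemisphere the Coriolis force deflects motion to the left, so the geostrophic wind blows 90° to the left of the pressure-gradient force (low pressure on the right).
Rotating 135° by 90° counterclockwise gives 045° — the wind blows toward the northeast.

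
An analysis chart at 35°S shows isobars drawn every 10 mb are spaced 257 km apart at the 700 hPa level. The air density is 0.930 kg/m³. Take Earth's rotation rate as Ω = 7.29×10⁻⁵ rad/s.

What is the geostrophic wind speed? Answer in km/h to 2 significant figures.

Coriolis parameter at 35°S:
f = 2Ω sin φ = 2 × 7.29×10⁻⁵ × sin 35° = 8.36×10⁻⁵ s⁻¹
Pressure gradient: |∂P/∂n| = 1000 Pa / 257000 m = 3.89×10⁻³ Pa/m
Geostrophic balance (pressure-gradient force = Coriolis force):
V_g = (1/(fρ)) |∂P/∂n| = 3.89×10⁻³ / (8.36×10⁻⁵ × 0.930) = 50.0 m/s
Converting: 50.0 m/s × 3.6 = 180 km/h

180 km/h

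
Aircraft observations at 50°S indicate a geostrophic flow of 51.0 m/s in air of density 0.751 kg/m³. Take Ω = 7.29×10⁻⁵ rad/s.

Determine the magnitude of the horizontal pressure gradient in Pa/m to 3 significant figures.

Coriolis parameter at 50°S:
f = 2Ω sin φ = 2 × 7.29×10⁻⁵ × sin 50° = 1.12×10⁻⁴ s⁻¹
Geostrophic balance rearranged: |∂P/∂n| = f ρ V_g
|∂P/∂n| = 1.12×10⁻⁴ × 0.751 × 51.0 = 4.28×10⁻³ Pa/m

4.28×10⁻³ Pa/m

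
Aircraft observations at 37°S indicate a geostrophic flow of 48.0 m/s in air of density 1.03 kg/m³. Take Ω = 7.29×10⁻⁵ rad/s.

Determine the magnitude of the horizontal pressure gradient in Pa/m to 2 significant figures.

4.3×10⁻³ Pa/m

Coriolis parameter at 37°S:
f = 2Ω sin φ = 2 × 7.29×10⁻⁵ × sin 37° = 8.77×10⁻⁵ s⁻¹
Geostrophic balance rearranged: |∂P/∂n| = f ρ V_g
|∂P/∂n| = 8.77×10⁻⁵ × 1.03 × 48.0 = 4.34×10⁻³ Pa/m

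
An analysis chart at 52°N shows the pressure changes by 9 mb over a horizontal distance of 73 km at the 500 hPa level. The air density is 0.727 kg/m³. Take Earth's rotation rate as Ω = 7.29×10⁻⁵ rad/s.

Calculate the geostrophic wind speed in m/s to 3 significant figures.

148 m/s

Coriolis parameter at 52°N:
f = 2Ω sin φ = 2 × 7.29×10⁻⁵ × sin 52° = 1.15×10⁻⁴ s⁻¹
Pressure gradient: |∂P/∂n| = 900 Pa / 73000 m = 1.23×10⁻² Pa/m
Geostrophic balance (pressure-gradient force = Coriolis force):
V_g = (1/(fρ)) |∂P/∂n| = 1.23×10⁻² / (1.15×10⁻⁴ × 0.727) = 148 m/s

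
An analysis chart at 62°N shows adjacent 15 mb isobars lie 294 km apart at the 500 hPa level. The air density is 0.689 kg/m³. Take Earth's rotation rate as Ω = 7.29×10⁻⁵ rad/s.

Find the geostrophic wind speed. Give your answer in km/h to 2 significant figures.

210 km/h

Coriolis parameter at 62°N:
f = 2Ω sin φ = 2 × 7.29×10⁻⁵ × sin 62° = 1.29×10⁻⁴ s⁻¹
Pressure gradient: |∂P/∂n| = 1500 Pa / 294000 m = 5.10×10⁻³ Pa/m
Geostrophic balance (pressure-gradient force = Coriolis force):
V_g = (1/(fρ)) |∂P/∂n| = 5.10×10⁻³ / (1.29×10⁻⁴ × 0.689) = 57.5 m/s
Converting: 57.5 m/s × 3.6 = 210 km/h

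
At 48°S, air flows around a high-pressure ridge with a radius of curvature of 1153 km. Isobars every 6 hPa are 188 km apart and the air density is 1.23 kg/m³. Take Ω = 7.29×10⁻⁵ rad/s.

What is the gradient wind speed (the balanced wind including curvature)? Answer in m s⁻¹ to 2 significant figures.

32 m s⁻¹

Coriolis parameter at 48°S:
f = 2Ω sin φ = 2 × 7.29×10⁻⁵ × sin 48° = 1.08×10⁻⁴ s⁻¹
Pressure gradient: |∂P/∂n| = 600 Pa / 188000 m = 3.19×10⁻³ Pa/m
Geostrophic speed: V_g = |∂P/∂n|/(fρ) = 3.19×10⁻³/(1.08×10⁻⁴ × 1.23) = 23.9 m/s
Around a high, pressure-gradient force acts outward with centrifugal, so Coriolis balances both:
fV = (1/ρ)|∂P/∂n| + V²/R  →  V² − fR·V + fR·V_g = 0
With fR = 1.08×10⁻⁴ × 1153×10³ m = 125 m/s:
V = [fR − √((fR)² − 4 fR V_g)]/2 = [125 − √(125² − 4×125×23.9)]/2 = 32.3 m/s
Supergeostrophic (V > V_g = 23.9 m/s), as expected around a high.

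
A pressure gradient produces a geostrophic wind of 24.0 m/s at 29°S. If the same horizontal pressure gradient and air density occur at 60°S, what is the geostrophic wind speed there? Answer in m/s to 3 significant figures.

13.4 m/s

With the same pressure gradient and density, V_g ∝ 1/f ∝ 1/sin φ.
V₂ = V₁ · sin φ₁ / sin φ₂ = 24.0 × sin 29° / sin 60°
V₂ = 24.0 × 0.4848/0.8660 = 13.4 m/s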